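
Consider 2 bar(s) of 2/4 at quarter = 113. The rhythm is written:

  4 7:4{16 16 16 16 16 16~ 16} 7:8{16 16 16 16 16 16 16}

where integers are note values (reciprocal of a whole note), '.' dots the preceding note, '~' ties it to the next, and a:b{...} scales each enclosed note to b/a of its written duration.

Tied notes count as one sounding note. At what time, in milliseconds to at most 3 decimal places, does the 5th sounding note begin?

1. 0.0ms @ 0 + 530.973ms (1)
2. 530.973ms @ 1 + 75.853ms (1/7)
3. 606.827ms @ 8/7 + 75.853ms (1/7)
4. 682.68ms @ 9/7 + 75.853ms (1/7)
5. 758.534ms @ 10/7 + 75.853ms (1/7)
6. 834.387ms @ 11/7 + 75.853ms (1/7)
7. 910.24ms @ 12/7 + 151.707ms (2/7)
8. 1061.947ms @ 2 + 151.707ms (2/7)
9. 1213.654ms @ 16/7 + 151.707ms (2/7)
10. 1365.36ms @ 18/7 + 151.707ms (2/7)
11. 1517.067ms @ 20/7 + 151.707ms (2/7)
12. 1668.774ms @ 22/7 + 151.707ms (2/7)
13. 1820.48ms @ 24/7 + 151.707ms (2/7)
14. 1972.187ms @ 26/7 + 151.707ms (2/7)

note 5 onset = 10/7b = 758.534ms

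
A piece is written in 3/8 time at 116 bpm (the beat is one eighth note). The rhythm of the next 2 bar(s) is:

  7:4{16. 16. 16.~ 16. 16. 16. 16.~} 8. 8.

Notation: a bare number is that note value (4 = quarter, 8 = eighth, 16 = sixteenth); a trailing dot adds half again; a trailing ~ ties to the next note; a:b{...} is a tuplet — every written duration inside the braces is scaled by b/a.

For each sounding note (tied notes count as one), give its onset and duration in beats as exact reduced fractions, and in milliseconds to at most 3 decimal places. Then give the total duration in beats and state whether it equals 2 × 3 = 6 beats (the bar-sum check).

1) 0.0ms=0b +221.675ms=3/7b
2) 221.675ms=3/7b +221.675ms=3/7b
3) 443.35ms=6/7b +443.35ms=6/7b
4) 886.7ms=12/7b +221.675ms=3/7b
5) 1108.374ms=15/7b +221.675ms=3/7b
6) 1330.049ms=18/7b +997.537ms=27/14b
7) 2327.586ms=9/2b +775.862ms=3/2b
Σ=6b of 6 (116bpm 3/8) — PASS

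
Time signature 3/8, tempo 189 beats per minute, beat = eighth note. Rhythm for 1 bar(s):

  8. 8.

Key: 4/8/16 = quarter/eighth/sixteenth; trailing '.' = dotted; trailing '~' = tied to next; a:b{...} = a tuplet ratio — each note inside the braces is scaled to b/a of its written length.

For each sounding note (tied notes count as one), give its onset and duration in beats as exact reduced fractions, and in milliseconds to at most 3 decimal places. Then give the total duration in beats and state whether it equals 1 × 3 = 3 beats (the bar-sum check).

1) 0.0ms=0b +476.19ms=3/2b
2) 476.19ms=3/2b +476.19ms=3/2b
Σ=3b of 3 (189bpm 3/8) — PASS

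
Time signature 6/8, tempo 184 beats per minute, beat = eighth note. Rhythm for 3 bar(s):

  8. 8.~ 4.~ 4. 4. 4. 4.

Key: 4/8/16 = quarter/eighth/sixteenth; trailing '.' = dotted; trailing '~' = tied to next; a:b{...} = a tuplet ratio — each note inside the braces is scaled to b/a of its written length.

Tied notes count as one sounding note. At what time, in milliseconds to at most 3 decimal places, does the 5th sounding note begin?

1. 0.0ms @ 0 + 489.13ms (3/2)
2. 489.13ms @ 3/2 + 2445.652ms (15/2)
3. 2934.783ms @ 9 + 978.261ms (3)
4. 3913.043ms @ 12 + 978.261ms (3)
5. 4891.304ms @ 15 + 978.261ms (3)

note 5 onset = 15b = 4891.304ms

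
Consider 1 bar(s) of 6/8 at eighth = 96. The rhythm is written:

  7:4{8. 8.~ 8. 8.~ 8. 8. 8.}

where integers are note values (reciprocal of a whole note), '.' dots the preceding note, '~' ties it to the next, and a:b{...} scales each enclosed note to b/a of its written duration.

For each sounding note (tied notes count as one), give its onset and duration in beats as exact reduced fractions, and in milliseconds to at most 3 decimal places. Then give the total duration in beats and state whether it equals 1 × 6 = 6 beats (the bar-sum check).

1) 0.0ms=0b +535.714ms=6/7b
2) 535.714ms=6/7b +1071.429ms=12/7b
3) 1607.143ms=18/7b +1071.429ms=12/7b
4) 2678.571ms=30/7b +535.714ms=6/7b
5) 3214.286ms=36/7b +535.714ms=6/7b
Σ=6b of 6 (96bpm 6/8) — PASS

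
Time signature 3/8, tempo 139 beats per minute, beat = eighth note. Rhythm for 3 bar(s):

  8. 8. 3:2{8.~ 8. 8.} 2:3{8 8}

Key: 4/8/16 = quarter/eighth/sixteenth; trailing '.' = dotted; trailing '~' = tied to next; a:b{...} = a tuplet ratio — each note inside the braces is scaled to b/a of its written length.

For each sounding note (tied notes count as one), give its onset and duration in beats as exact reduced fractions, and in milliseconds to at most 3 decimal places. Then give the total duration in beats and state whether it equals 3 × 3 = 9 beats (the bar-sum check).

1) 0.0ms=0b +647.482ms=3/2b
2) 647.482ms=3/2b +647.482ms=3/2b
3) 1294.964ms=3b +863.309ms=2b
4) 2158.273ms=5b +431.655ms=1b
5) 2589.928ms=6b +647.482ms=3/2b
6) 3237.41ms=15/2b +647.482ms=3/2b
Σ=9b of 9 (139bpm 3/8) — PASS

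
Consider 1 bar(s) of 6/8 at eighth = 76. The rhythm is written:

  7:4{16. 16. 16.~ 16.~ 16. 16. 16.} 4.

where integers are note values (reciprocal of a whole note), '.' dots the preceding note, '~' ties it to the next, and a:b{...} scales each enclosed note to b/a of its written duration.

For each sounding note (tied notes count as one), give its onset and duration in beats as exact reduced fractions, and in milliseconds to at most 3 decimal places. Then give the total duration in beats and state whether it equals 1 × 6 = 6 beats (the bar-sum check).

1) 0.0ms=0b +338.346ms=3/7b
2) 338.346ms=3/7b +338.346ms=3/7b
3) 676.692ms=6/7b +1015.038ms=9/7b
4) 1691.729ms=15/7b +338.346ms=3/7b
5) 2030.075ms=18/7b +338.346ms=3/7b
6) 2368.421ms=3b +2368.421ms=3b
Σ=6b of 6 (76bpm 6/8) — PASS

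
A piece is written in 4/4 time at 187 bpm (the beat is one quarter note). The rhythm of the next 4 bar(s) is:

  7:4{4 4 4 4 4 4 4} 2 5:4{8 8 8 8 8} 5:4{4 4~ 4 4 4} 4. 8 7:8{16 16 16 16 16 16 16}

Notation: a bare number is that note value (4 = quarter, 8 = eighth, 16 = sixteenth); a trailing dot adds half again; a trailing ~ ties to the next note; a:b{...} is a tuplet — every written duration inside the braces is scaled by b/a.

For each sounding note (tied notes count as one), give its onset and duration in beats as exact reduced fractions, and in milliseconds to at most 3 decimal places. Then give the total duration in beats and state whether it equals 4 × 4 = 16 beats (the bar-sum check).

1) 0.0ms=0b +183.346ms=4/7b
2) 183.346ms=4/7b +183.346ms=4/7b
3) 366.692ms=8/7b +183.346ms=4/7b
4) 550.038ms=12/7b +183.346ms=4/7b
5) 733.384ms=16/7b +183.346ms=4/7b
6) 916.73ms=20/7b +183.346ms=4/7b
7) 1100.076ms=24/7b +183.346ms=4/7b
8) 1283.422ms=4b +641.711ms=2b
9) 1925.134ms=6b +128.342ms=2/5b
10) 2053.476ms=32/5b +128.342ms=2/5b
11) 2181.818ms=34/5b +128.342ms=2/5b
12) 2310.16ms=36/5b +128.342ms=2/5b
13) 2438.503ms=38/5b +128.342ms=2/5b
14) 2566.845ms=8b +256.684ms=4/5b
15) 2823.529ms=44/5b +513.369ms=8/5b
16) 3336.898ms=52/5b +256.684ms=4/5b
17) 3593.583ms=56/5b +256.684ms=4/5b
18) 3850.267ms=12b +481.283ms=3/2b
19) 4331.551ms=27/2b +160.428ms=1/2b
20) 4491.979ms=14b +91.673ms=2/7b
21) 4583.652ms=100/7b +91.673ms=2/7b
22) 4675.325ms=102/7b +91.673ms=2/7b
23) 4766.998ms=104/7b +91.673ms=2/7b
24) 4858.671ms=106/7b +91.673ms=2/7b
25) 4950.344ms=108/7b +91.673ms=2/7b
26) 5042.017ms=110/7b +91.673ms=2/7b
Σ=16b of 16 (187bpm 4/4) — PASS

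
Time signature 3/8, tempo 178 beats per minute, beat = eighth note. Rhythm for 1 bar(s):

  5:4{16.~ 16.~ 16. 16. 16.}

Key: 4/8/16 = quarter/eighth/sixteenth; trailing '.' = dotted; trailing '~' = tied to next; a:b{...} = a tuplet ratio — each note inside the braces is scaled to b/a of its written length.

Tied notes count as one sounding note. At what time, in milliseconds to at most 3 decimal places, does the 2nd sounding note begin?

1. 0.0ms @ 0 + 606.742ms (9/5)
2. 606.742ms @ 9/5 + 202.247ms (3/5)
3. 808.989ms @ 12/5 + 202.247ms (3/5)

note 2 onset = 9/5b = 606.742ms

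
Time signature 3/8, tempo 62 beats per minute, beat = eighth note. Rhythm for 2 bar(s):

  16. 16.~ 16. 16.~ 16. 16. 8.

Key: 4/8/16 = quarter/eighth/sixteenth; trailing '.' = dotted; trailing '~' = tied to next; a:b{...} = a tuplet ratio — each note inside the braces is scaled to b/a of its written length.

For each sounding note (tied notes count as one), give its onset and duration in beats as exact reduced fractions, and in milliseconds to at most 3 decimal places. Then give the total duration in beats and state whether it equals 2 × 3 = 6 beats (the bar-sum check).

1) 0.0ms=0b +725.806ms=3/4b
2) 725.806ms=3/4b +1451.613ms=3/2b
3) 2177.419ms=9/4b +1451.613ms=3/2b
4) 3629.032ms=15/4b +725.806ms=3/4b
5) 4354.839ms=9/2b +1451.613ms=3/2b
Σ=6b of 6 (62bpm 3/8) — PASS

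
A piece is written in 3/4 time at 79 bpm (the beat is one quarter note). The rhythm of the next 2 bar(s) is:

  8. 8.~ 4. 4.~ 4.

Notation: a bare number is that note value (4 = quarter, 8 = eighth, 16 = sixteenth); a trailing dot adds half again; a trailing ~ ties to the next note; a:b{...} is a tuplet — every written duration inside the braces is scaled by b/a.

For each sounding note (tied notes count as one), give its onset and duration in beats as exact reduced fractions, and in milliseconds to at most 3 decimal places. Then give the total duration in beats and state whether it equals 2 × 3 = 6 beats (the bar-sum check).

1) 0.0ms=0b +569.62ms=3/4b
2) 569.62ms=3/4b +1708.861ms=9/4b
3) 2278.481ms=3b +2278.481ms=3b
Σ=6b of 6 (79bpm 3/4) — PASS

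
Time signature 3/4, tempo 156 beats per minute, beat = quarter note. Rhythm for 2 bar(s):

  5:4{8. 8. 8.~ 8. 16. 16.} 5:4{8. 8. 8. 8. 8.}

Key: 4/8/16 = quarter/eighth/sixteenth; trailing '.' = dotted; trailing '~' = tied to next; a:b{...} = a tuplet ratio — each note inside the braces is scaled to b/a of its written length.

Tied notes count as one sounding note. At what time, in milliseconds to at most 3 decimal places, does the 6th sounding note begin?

note 6 onset = 3b = 1153.846ms

1. 0.0ms @ 0 + 230.769ms (3/5)
2. 230.769ms @ 3/5 + 230.769ms (3/5)
3. 461.538ms @ 6/5 + 461.538ms (6/5)
4. 923.077ms @ 12/5 + 115.385ms (3/10)
5. 1038.462ms @ 27/10 + 115.385ms (3/10)
6. 1153.846ms @ 3 + 230.769ms (3/5)
7. 1384.615ms @ 18/5 + 230.769ms (3/5)
8. 1615.385ms @ 21/5 + 230.769ms (3/5)
9. 1846.154ms @ 24/5 + 230.769ms (3/5)
10. 2076.923ms @ 27/5 + 230.769ms (3/5)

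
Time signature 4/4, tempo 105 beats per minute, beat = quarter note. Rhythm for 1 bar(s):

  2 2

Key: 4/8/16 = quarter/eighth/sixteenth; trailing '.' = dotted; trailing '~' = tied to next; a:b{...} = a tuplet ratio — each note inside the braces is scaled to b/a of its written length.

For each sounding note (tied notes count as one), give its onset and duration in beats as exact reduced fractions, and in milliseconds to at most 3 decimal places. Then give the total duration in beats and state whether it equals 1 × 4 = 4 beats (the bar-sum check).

1) 0.0ms=0b +1142.857ms=2b
2) 1142.857ms=2b +1142.857ms=2b
Σ=4b of 4 (105bpm 4/4) — PASS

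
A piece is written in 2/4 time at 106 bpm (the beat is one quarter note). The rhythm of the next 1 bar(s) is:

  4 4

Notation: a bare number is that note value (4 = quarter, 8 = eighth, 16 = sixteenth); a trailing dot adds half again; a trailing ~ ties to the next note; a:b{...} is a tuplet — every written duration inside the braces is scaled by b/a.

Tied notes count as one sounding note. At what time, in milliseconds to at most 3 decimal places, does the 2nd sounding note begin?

1. 0.0ms @ 0 + 566.038ms (1)
2. 566.038ms @ 1 + 566.038ms (1)

note 2 onset = 1b = 566.038ms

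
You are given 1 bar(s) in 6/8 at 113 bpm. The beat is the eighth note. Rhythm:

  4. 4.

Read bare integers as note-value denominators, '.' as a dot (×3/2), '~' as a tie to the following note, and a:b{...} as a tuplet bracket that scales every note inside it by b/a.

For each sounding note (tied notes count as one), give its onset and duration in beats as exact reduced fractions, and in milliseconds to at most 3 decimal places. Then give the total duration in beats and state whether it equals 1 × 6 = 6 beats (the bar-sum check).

1) 0.0ms=0b +1592.92ms=3b
2) 1592.92ms=3b +1592.92ms=3b
Σ=6b of 6 (113bpm 6/8) — PASS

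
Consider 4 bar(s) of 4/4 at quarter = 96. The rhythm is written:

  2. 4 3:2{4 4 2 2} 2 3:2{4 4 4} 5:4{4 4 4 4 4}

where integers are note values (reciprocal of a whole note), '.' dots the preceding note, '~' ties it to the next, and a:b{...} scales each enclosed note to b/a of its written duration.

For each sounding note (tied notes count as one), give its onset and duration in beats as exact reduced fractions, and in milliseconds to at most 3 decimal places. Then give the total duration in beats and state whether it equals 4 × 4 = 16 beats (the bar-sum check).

1) 0.0ms=0b +1875.0ms=3b
2) 1875.0ms=3b +625.0ms=1b
3) 2500.0ms=4b +416.667ms=2/3b
4) 2916.667ms=14/3b +416.667ms=2/3b
5) 3333.333ms=16/3b +833.333ms=4/3b
6) 4166.667ms=20/3b +833.333ms=4/3b
7) 5000.0ms=8b +1250.0ms=2b
8) 6250.0ms=10b +416.667ms=2/3b
9) 6666.667ms=32/3b +416.667ms=2/3b
10) 7083.333ms=34/3b +416.667ms=2/3b
11) 7500.0ms=12b +500.0ms=4/5b
12) 8000.0ms=64/5b +500.0ms=4/5b
13) 8500.0ms=68/5b +500.0ms=4/5b
14) 9000.0ms=72/5b +500.0ms=4/5b
15) 9500.0ms=76/5b +500.0ms=4/5b
Σ=16b of 16 (96bpm 4/4) — PASS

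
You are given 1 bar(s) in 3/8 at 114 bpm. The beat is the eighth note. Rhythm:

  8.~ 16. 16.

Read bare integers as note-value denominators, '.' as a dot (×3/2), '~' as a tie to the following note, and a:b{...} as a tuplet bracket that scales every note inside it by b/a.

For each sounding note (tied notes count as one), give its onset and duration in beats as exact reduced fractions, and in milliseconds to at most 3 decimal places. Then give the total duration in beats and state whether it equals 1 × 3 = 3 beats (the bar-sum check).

1) 0.0ms=0b +1184.211ms=9/4b
2) 1184.211ms=9/4b +394.737ms=3/4b
Σ=3b of 3 (114bpm 3/8) — PASS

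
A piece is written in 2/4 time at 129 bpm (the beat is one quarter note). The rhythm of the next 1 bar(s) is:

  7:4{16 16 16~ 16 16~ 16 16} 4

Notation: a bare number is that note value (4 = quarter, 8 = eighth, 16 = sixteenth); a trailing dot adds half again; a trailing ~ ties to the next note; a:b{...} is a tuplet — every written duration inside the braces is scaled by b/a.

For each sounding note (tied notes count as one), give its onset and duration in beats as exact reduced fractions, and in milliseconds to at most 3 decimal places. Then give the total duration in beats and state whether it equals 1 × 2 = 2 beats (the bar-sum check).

1) 0.0ms=0b +66.445ms=1/7b
2) 66.445ms=1/7b +66.445ms=1/7b
3) 132.89ms=2/7b +132.89ms=2/7b
4) 265.781ms=4/7b +132.89ms=2/7b
5) 398.671ms=6/7b +66.445ms=1/7b
6) 465.116ms=1b +465.116ms=1b
Σ=2b of 2 (129bpm 2/4) — PASS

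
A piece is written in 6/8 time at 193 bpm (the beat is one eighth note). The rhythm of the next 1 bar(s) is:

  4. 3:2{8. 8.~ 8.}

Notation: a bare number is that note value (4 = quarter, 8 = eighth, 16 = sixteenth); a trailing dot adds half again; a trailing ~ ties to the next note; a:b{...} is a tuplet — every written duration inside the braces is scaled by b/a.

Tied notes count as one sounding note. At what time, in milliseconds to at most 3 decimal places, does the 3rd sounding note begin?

1. 0.0ms @ 0 + 932.642ms (3)
2. 932.642ms @ 3 + 310.881ms (1)
3. 1243.523ms @ 4 + 621.762ms (2)

note 3 onset = 4b = 1243.523ms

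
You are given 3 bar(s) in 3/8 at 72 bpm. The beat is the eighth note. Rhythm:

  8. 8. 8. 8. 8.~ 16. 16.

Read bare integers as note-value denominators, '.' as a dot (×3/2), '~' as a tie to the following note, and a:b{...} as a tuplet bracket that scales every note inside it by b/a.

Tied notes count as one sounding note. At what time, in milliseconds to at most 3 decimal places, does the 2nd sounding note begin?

1. 0.0ms @ 0 + 1250.0ms (3/2)
2. 1250.0ms @ 3/2 + 1250.0ms (3/2)
3. 2500.0ms @ 3 + 1250.0ms (3/2)
4. 3750.0ms @ 9/2 + 1250.0ms (3/2)
5. 5000.0ms @ 6 + 1875.0ms (9/4)
6. 6875.0ms @ 33/4 + 625.0ms (3/4)

note 2 onset = 3/2b = 1250.0ms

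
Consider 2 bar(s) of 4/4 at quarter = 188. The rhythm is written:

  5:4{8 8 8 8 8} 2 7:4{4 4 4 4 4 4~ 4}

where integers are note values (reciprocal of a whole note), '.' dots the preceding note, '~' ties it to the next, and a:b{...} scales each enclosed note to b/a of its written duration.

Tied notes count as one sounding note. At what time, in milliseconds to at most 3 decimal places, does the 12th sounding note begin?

1. 0.0ms @ 0 + 127.66ms (2/5)
2. 127.66ms @ 2/5 + 127.66ms (2/5)
3. 255.319ms @ 4/5 + 127.66ms (2/5)
4. 382.979ms @ 6/5 + 127.66ms (2/5)
5. 510.638ms @ 8/5 + 127.66ms (2/5)
6. 638.298ms @ 2 + 638.298ms (2)
7. 1276.596ms @ 4 + 182.371ms (4/7)
8. 1458.967ms @ 32/7 + 182.371ms (4/7)
9. 1641.337ms @ 36/7 + 182.371ms (4/7)
10. 1823.708ms @ 40/7 + 182.371ms (4/7)
11. 2006.079ms @ 44/7 + 182.371ms (4/7)
12. 2188.45ms @ 48/7 + 364.742ms (8/7)

note 12 onset = 48/7b = 2188.45ms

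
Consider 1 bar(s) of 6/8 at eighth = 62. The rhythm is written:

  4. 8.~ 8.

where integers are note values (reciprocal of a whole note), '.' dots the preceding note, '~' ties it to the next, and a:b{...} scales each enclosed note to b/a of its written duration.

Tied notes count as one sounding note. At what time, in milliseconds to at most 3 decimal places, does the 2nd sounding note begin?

note 2 onset = 3b = 2903.226ms

1. 0.0ms @ 0 + 2903.226ms (3)
2. 2903.226ms @ 3 + 2903.226ms (3)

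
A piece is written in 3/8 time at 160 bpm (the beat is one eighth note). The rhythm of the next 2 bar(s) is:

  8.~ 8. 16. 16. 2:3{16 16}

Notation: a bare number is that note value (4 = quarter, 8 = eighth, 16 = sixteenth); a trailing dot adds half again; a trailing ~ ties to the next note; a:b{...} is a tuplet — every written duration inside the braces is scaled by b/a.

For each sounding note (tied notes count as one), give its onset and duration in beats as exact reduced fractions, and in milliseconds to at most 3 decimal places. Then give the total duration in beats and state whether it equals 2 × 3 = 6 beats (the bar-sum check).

1) 0.0ms=0b +1125.0ms=3b
2) 1125.0ms=3b +281.25ms=3/4b
3) 1406.25ms=15/4b +281.25ms=3/4b
4) 1687.5ms=9/2b +281.25ms=3/4b
5) 1968.75ms=21/4b +281.25ms=3/4b
Σ=6b of 6 (160bpm 3/8) — PASS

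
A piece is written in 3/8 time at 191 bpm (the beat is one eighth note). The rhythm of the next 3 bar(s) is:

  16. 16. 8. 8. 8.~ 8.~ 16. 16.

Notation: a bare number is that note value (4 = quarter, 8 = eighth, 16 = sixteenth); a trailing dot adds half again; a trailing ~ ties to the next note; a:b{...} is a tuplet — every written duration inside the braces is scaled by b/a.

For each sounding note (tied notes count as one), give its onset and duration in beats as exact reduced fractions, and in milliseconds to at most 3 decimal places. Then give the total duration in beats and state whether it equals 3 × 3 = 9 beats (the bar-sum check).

1) 0.0ms=0b +235.602ms=3/4b
2) 235.602ms=3/4b +235.602ms=3/4b
3) 471.204ms=3/2b +471.204ms=3/2b
4) 942.408ms=3b +471.204ms=3/2b
5) 1413.613ms=9/2b +1178.01ms=15/4b
6) 2591.623ms=33/4b +235.602ms=3/4b
Σ=9b of 9 (191bpm 3/8) — PASS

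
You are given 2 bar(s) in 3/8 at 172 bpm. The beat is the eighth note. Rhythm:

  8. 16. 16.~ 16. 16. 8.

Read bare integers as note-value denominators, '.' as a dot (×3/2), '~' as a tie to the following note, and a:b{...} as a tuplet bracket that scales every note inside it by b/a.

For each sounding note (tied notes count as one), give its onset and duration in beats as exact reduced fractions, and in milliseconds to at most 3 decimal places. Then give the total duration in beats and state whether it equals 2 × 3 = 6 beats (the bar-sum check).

1) 0.0ms=0b +523.256ms=3/2b
2) 523.256ms=3/2b +261.628ms=3/4b
3) 784.884ms=9/4b +523.256ms=3/2b
4) 1308.14ms=15/4b +261.628ms=3/4b
5) 1569.767ms=9/2b +523.256ms=3/2b
Σ=6b of 6 (172bpm 3/8) — PASS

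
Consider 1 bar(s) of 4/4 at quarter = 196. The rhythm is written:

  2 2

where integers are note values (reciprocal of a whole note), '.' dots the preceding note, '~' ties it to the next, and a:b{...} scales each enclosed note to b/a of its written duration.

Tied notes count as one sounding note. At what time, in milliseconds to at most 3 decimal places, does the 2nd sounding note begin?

1. 0.0ms @ 0 + 612.245ms (2)
2. 612.245ms @ 2 + 612.245ms (2)

note 2 onset = 2b = 612.245ms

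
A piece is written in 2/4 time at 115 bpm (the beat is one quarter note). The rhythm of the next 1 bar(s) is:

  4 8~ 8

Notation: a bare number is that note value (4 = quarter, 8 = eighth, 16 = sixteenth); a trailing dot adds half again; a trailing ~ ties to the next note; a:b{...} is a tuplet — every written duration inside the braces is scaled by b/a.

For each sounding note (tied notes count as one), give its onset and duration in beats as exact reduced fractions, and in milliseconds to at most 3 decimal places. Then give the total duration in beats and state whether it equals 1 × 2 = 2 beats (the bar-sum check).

1) 0.0ms=0b +521.739ms=1b
2) 521.739ms=1b +521.739ms=1b
Σ=2b of 2 (115bpm 2/4) — PASS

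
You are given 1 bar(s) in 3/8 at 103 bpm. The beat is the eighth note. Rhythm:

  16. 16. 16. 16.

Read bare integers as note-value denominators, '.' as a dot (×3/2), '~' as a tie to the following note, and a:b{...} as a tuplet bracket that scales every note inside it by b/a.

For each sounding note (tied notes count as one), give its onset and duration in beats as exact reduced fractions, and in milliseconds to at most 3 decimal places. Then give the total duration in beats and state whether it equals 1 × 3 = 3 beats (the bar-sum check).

1) 0.0ms=0b +436.893ms=3/4b
2) 436.893ms=3/4b +436.893ms=3/4b
3) 873.786ms=3/2b +436.893ms=3/4b
4) 1310.68ms=9/4b +436.893ms=3/4b
Σ=3b of 3 (103bpm 3/8) — PASS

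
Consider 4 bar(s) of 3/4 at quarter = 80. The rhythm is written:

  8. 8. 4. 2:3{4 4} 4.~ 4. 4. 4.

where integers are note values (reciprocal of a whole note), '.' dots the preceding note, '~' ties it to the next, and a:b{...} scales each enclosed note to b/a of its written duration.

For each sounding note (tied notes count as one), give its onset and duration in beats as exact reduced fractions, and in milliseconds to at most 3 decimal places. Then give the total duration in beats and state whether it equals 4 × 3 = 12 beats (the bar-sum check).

1) 0.0ms=0b +562.5ms=3/4b
2) 562.5ms=3/4b +562.5ms=3/4b
3) 1125.0ms=3/2b +1125.0ms=3/2b
4) 2250.0ms=3b +1125.0ms=3/2b
5) 3375.0ms=9/2b +1125.0ms=3/2b
6) 4500.0ms=6b +2250.0ms=3b
7) 6750.0ms=9b +1125.0ms=3/2b
8) 7875.0ms=21/2b +1125.0ms=3/2b
Σ=12b of 12 (80bpm 3/4) — PASS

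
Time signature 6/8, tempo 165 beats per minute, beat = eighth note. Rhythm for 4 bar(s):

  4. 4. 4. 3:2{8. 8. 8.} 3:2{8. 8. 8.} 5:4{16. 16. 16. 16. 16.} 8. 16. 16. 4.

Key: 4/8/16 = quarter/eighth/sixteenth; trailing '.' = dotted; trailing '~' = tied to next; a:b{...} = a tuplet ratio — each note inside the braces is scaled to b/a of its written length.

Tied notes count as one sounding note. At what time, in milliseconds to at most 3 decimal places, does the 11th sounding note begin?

note 11 onset = 78/5b = 5672.727ms

1. 0.0ms @ 0 + 1090.909ms (3)
2. 1090.909ms @ 3 + 1090.909ms (3)
3. 2181.818ms @ 6 + 1090.909ms (3)
4. 3272.727ms @ 9 + 363.636ms (1)
5. 3636.364ms @ 10 + 363.636ms (1)
6. 4000.0ms @ 11 + 363.636ms (1)
7. 4363.636ms @ 12 + 363.636ms (1)
8. 4727.273ms @ 13 + 363.636ms (1)
9. 5090.909ms @ 14 + 363.636ms (1)
10. 5454.545ms @ 15 + 218.182ms (3/5)
11. 5672.727ms @ 78/5 + 218.182ms (3/5)
12. 5890.909ms @ 81/5 + 218.182ms (3/5)
13. 6109.091ms @ 84/5 + 218.182ms (3/5)
14. 6327.273ms @ 87/5 + 218.182ms (3/5)
15. 6545.455ms @ 18 + 545.455ms (3/2)
16. 7090.909ms @ 39/2 + 272.727ms (3/4)
17. 7363.636ms @ 81/4 + 272.727ms (3/4)
18. 7636.364ms @ 21 + 1090.909ms (3)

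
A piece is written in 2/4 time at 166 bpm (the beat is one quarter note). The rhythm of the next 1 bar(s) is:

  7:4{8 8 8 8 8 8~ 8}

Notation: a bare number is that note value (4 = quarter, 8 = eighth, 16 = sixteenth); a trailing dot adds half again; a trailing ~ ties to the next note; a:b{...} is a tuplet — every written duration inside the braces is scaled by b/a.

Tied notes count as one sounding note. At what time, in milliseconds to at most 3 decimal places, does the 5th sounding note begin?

note 5 onset = 8/7b = 413.081ms

1. 0.0ms @ 0 + 103.27ms (2/7)
2. 103.27ms @ 2/7 + 103.27ms (2/7)
3. 206.54ms @ 4/7 + 103.27ms (2/7)
4. 309.811ms @ 6/7 + 103.27ms (2/7)
5. 413.081ms @ 8/7 + 103.27ms (2/7)
6. 516.351ms @ 10/7 + 206.54ms (4/7)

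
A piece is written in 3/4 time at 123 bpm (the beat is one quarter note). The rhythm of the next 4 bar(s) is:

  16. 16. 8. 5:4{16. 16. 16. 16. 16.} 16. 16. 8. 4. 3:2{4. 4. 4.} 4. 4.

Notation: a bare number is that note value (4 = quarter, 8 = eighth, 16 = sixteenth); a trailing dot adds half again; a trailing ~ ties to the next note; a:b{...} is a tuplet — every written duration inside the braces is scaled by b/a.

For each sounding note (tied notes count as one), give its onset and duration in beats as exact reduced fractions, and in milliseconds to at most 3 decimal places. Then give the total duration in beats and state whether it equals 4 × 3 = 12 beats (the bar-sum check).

1) 0.0ms=0b +182.927ms=3/8b
2) 182.927ms=3/8b +182.927ms=3/8b
3) 365.854ms=3/4b +365.854ms=3/4b
4) 731.707ms=3/2b +146.341ms=3/10b
5) 878.049ms=9/5b +146.341ms=3/10b
6) 1024.39ms=21/10b +146.341ms=3/10b
7) 1170.732ms=12/5b +146.341ms=3/10b
8) 1317.073ms=27/10b +146.341ms=3/10b
9) 1463.415ms=3b +182.927ms=3/8b
10) 1646.341ms=27/8b +182.927ms=3/8b
11) 1829.268ms=15/4b +365.854ms=3/4b
12) 2195.122ms=9/2b +731.707ms=3/2b
13) 2926.829ms=6b +487.805ms=1b
14) 3414.634ms=7b +487.805ms=1b
15) 3902.439ms=8b +487.805ms=1b
16) 4390.244ms=9b +731.707ms=3/2b
17) 5121.951ms=21/2b +731.707ms=3/2b
Σ=12b of 12 (123bpm 3/4) — PASS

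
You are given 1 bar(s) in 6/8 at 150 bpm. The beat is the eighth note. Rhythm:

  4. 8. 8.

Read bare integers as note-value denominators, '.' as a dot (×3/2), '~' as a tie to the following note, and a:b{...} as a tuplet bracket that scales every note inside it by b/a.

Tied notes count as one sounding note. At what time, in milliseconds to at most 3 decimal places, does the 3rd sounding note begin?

1. 0.0ms @ 0 + 1200.0ms (3)
2. 1200.0ms @ 3 + 600.0ms (3/2)
3. 1800.0ms @ 9/2 + 600.0ms (3/2)

note 3 onset = 9/2b = 1800.0ms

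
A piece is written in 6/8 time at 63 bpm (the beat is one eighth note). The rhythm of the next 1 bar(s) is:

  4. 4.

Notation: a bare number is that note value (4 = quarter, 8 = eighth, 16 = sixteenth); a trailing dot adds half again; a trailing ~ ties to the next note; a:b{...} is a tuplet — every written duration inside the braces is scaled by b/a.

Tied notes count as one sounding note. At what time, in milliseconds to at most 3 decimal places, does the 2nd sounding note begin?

note 2 onset = 3b = 2857.143ms

1. 0.0ms @ 0 + 2857.143ms (3)
2. 2857.143ms @ 3 + 2857.143ms (3)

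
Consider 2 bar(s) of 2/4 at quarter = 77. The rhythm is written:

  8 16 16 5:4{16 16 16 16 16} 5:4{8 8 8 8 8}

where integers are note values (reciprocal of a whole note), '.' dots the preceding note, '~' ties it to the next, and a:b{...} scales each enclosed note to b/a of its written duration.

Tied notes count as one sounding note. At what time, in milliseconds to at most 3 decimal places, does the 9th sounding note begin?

1. 0.0ms @ 0 + 389.61ms (1/2)
2. 389.61ms @ 1/2 + 194.805ms (1/4)
3. 584.416ms @ 3/4 + 194.805ms (1/4)
4. 779.221ms @ 1 + 155.844ms (1/5)
5. 935.065ms @ 6/5 + 155.844ms (1/5)
6. 1090.909ms @ 7/5 + 155.844ms (1/5)
7. 1246.753ms @ 8/5 + 155.844ms (1/5)
8. 1402.597ms @ 9/5 + 155.844ms (1/5)
9. 1558.442ms @ 2 + 311.688ms (2/5)
10. 1870.13ms @ 12/5 + 311.688ms (2/5)
11. 2181.818ms @ 14/5 + 311.688ms (2/5)
12. 2493.506ms @ 16/5 + 311.688ms (2/5)
13. 2805.195ms @ 18/5 + 311.688ms (2/5)

note 9 onset = 2b = 1558.442ms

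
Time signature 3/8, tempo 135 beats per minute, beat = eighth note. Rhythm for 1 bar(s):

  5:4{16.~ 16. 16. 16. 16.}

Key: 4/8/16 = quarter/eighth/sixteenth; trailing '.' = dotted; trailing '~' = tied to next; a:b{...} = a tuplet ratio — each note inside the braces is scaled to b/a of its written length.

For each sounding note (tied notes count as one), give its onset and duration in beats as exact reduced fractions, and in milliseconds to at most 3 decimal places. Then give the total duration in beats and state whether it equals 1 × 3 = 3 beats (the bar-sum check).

1) 0.0ms=0b +533.333ms=6/5b
2) 533.333ms=6/5b +266.667ms=3/5b
3) 800.0ms=9/5b +266.667ms=3/5b
4) 1066.667ms=12/5b +266.667ms=3/5b
Σ=3b of 3 (135bpm 3/8) — PASS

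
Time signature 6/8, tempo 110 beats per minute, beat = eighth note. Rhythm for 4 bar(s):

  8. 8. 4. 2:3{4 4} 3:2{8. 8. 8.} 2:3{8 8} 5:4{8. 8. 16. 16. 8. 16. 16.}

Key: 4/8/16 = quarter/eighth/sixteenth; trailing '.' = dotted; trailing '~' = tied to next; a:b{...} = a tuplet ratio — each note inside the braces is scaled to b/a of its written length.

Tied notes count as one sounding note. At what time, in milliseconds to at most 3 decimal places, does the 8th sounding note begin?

1. 0.0ms @ 0 + 818.182ms (3/2)
2. 818.182ms @ 3/2 + 818.182ms (3/2)
3. 1636.364ms @ 3 + 1636.364ms (3)
4. 3272.727ms @ 6 + 1636.364ms (3)
5. 4909.091ms @ 9 + 1636.364ms (3)
6. 6545.455ms @ 12 + 545.455ms (1)
7. 7090.909ms @ 13 + 545.455ms (1)
8. 7636.364ms @ 14 + 545.455ms (1)
9. 8181.818ms @ 15 + 818.182ms (3/2)
10. 9000.0ms @ 33/2 + 818.182ms (3/2)
11. 9818.182ms @ 18 + 654.545ms (6/5)
12. 10472.727ms @ 96/5 + 654.545ms (6/5)
13. 11127.273ms @ 102/5 + 327.273ms (3/5)
14. 11454.545ms @ 21 + 327.273ms (3/5)
15. 11781.818ms @ 108/5 + 654.545ms (6/5)
16. 12436.364ms @ 114/5 + 327.273ms (3/5)
17. 12763.636ms @ 117/5 + 327.273ms (3/5)

note 8 onset = 14b = 7636.364ms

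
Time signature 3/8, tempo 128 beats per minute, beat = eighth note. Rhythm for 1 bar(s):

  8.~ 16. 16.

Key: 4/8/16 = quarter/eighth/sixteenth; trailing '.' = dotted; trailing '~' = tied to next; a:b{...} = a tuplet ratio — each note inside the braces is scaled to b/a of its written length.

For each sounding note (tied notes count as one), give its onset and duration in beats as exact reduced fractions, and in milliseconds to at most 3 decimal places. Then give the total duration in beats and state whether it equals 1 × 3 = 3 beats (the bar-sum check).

1) 0.0ms=0b +1054.688ms=9/4b
2) 1054.688ms=9/4b +351.562ms=3/4b
Σ=3b of 3 (128bpm 3/8) — PASS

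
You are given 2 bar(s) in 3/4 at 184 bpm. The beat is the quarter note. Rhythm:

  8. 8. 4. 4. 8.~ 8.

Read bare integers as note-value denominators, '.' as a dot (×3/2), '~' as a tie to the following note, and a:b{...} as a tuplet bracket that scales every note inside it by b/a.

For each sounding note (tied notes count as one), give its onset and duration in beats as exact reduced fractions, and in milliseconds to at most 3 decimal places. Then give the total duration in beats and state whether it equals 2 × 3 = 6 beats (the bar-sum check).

1) 0.0ms=0b +244.565ms=3/4b
2) 244.565ms=3/4b +244.565ms=3/4b
3) 489.13ms=3/2b +489.13ms=3/2b
4) 978.261ms=3b +489.13ms=3/2b
5) 1467.391ms=9/2b +489.13ms=3/2b
Σ=6b of 6 (184bpm 3/4) — PASS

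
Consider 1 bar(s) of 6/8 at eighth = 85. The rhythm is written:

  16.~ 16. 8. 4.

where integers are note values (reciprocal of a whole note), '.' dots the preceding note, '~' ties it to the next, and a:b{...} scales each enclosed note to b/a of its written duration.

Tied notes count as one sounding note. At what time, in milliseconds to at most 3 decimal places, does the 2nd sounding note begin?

1. 0.0ms @ 0 + 1058.824ms (3/2)
2. 1058.824ms @ 3/2 + 1058.824ms (3/2)
3. 2117.647ms @ 3 + 2117.647ms (3)

note 2 onset = 3/2b = 1058.824ms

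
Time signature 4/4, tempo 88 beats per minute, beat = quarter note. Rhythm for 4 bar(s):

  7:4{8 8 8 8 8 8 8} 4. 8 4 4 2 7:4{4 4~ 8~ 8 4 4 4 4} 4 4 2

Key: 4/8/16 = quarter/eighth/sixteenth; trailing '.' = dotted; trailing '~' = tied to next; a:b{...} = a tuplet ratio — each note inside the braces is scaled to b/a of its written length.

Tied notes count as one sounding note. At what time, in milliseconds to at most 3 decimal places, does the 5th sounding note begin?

1. 0.0ms @ 0 + 194.805ms (2/7)
2. 194.805ms @ 2/7 + 194.805ms (2/7)
3. 389.61ms @ 4/7 + 194.805ms (2/7)
4. 584.416ms @ 6/7 + 194.805ms (2/7)
5. 779.221ms @ 8/7 + 194.805ms (2/7)
6. 974.026ms @ 10/7 + 194.805ms (2/7)
7. 1168.831ms @ 12/7 + 194.805ms (2/7)
8. 1363.636ms @ 2 + 1022.727ms (3/2)
9. 2386.364ms @ 7/2 + 340.909ms (1/2)
10. 2727.273ms @ 4 + 681.818ms (1)
11. 3409.091ms @ 5 + 681.818ms (1)
12. 4090.909ms @ 6 + 1363.636ms (2)
13. 5454.545ms @ 8 + 389.61ms (4/7)
14. 5844.156ms @ 60/7 + 779.221ms (8/7)
15. 6623.377ms @ 68/7 + 389.61ms (4/7)
16. 7012.987ms @ 72/7 + 389.61ms (4/7)
17. 7402.597ms @ 76/7 + 389.61ms (4/7)
18. 7792.208ms @ 80/7 + 389.61ms (4/7)
19. 8181.818ms @ 12 + 681.818ms (1)
20. 8863.636ms @ 13 + 681.818ms (1)
21. 9545.455ms @ 14 + 1363.636ms (2)

note 5 onset = 8/7b = 779.221ms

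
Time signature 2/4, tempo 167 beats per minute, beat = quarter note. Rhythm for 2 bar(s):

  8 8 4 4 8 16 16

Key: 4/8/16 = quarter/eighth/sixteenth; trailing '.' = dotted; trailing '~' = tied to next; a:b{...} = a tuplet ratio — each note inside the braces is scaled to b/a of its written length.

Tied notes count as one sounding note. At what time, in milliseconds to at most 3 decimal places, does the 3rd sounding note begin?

note 3 onset = 1b = 359.281ms

1. 0.0ms @ 0 + 179.641ms (1/2)
2. 179.641ms @ 1/2 + 179.641ms (1/2)
3. 359.281ms @ 1 + 359.281ms (1)
4. 718.563ms @ 2 + 359.281ms (1)
5. 1077.844ms @ 3 + 179.641ms (1/2)
6. 1257.485ms @ 7/2 + 89.82ms (1/4)
7. 1347.305ms @ 15/4 + 89.82ms (1/4)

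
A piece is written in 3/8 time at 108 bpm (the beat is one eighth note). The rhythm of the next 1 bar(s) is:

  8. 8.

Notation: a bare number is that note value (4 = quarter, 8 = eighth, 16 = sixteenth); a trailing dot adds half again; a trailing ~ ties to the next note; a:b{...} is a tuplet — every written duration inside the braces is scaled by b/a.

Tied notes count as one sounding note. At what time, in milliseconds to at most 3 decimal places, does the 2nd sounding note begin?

1. 0.0ms @ 0 + 833.333ms (3/2)
2. 833.333ms @ 3/2 + 833.333ms (3/2)

note 2 onset = 3/2b = 833.333ms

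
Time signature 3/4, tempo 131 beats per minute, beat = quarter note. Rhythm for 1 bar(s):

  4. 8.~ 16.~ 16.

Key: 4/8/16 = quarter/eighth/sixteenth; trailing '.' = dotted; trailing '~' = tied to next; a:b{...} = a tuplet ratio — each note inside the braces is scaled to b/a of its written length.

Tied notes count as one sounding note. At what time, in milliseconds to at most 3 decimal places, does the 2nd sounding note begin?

1. 0.0ms @ 0 + 687.023ms (3/2)
2. 687.023ms @ 3/2 + 687.023ms (3/2)

note 2 onset = 3/2b = 687.023ms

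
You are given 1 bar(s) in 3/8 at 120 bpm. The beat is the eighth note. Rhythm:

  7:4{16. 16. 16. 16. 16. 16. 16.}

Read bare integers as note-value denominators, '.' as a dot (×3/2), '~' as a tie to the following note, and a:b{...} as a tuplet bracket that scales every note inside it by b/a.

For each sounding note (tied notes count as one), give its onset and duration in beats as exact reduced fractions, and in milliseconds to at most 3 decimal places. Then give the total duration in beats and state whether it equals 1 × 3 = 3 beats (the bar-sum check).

1) 0.0ms=0b +214.286ms=3/7b
2) 214.286ms=3/7b +214.286ms=3/7b
3) 428.571ms=6/7b +214.286ms=3/7b
4) 642.857ms=9/7b +214.286ms=3/7b
5) 857.143ms=12/7b +214.286ms=3/7b
6) 1071.429ms=15/7b +214.286ms=3/7b
7) 1285.714ms=18/7b +214.286ms=3/7b
Σ=3b of 3 (120bpm 3/8) — PASS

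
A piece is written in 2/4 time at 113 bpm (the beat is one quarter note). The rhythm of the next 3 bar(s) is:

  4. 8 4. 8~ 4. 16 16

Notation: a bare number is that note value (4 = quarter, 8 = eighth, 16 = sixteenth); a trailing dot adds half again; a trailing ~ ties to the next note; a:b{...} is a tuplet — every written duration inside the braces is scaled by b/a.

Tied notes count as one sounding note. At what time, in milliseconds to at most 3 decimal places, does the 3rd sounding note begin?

note 3 onset = 2b = 1061.947ms

1. 0.0ms @ 0 + 796.46ms (3/2)
2. 796.46ms @ 3/2 + 265.487ms (1/2)
3. 1061.947ms @ 2 + 796.46ms (3/2)
4. 1858.407ms @ 7/2 + 1061.947ms (2)
5. 2920.354ms @ 11/2 + 132.743ms (1/4)
6. 3053.097ms @ 23/4 + 132.743ms (1/4)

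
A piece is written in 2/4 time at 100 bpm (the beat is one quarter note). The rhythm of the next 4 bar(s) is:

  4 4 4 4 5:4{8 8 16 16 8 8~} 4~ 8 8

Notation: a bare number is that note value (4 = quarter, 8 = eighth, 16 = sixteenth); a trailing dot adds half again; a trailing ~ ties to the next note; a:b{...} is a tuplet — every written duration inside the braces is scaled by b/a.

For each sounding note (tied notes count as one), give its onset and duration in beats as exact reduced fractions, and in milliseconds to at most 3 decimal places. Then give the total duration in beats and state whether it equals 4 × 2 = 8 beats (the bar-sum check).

1) 0.0ms=0b +600.0ms=1b
2) 600.0ms=1b +600.0ms=1b
3) 1200.0ms=2b +600.0ms=1b
4) 1800.0ms=3b +600.0ms=1b
5) 2400.0ms=4b +240.0ms=2/5b
6) 2640.0ms=22/5b +240.0ms=2/5b
7) 2880.0ms=24/5b +120.0ms=1/5b
8) 3000.0ms=5b +120.0ms=1/5b
9) 3120.0ms=26/5b +240.0ms=2/5b
10) 3360.0ms=28/5b +1140.0ms=19/10b
11) 4500.0ms=15/2b +300.0ms=1/2b
Σ=8b of 8 (100bpm 2/4) — PASS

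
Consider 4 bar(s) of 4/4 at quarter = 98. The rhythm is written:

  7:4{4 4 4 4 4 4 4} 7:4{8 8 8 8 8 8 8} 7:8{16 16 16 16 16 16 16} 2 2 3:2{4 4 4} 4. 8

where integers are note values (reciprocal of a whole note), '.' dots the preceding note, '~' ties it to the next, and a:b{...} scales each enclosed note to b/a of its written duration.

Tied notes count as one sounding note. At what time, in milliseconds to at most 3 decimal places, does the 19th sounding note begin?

1. 0.0ms @ 0 + 349.854ms (4/7)
2. 349.854ms @ 4/7 + 349.854ms (4/7)
3. 699.708ms @ 8/7 + 349.854ms (4/7)
4. 1049.563ms @ 12/7 + 349.854ms (4/7)
5. 1399.417ms @ 16/7 + 349.854ms (4/7)
6. 1749.271ms @ 20/7 + 349.854ms (4/7)
7. 2099.125ms @ 24/7 + 349.854ms (4/7)
8. 2448.98ms @ 4 + 174.927ms (2/7)
9. 2623.907ms @ 30/7 + 174.927ms (2/7)
10. 2798.834ms @ 32/7 + 174.927ms (2/7)
11. 2973.761ms @ 34/7 + 174.927ms (2/7)
12. 3148.688ms @ 36/7 + 174.927ms (2/7)
13. 3323.615ms @ 38/7 + 174.927ms (2/7)
14. 3498.542ms @ 40/7 + 174.927ms (2/7)
15. 3673.469ms @ 6 + 174.927ms (2/7)
16. 3848.397ms @ 44/7 + 174.927ms (2/7)
17. 4023.324ms @ 46/7 + 174.927ms (2/7)
18. 4198.251ms @ 48/7 + 174.927ms (2/7)
19. 4373.178ms @ 50/7 + 174.927ms (2/7)
20. 4548.105ms @ 52/7 + 174.927ms (2/7)
21. 4723.032ms @ 54/7 + 174.927ms (2/7)
22. 4897.959ms @ 8 + 1224.49ms (2)
23. 6122.449ms @ 10 + 1224.49ms (2)
24. 7346.939ms @ 12 + 408.163ms (2/3)
25. 7755.102ms @ 38/3 + 408.163ms (2/3)
26. 8163.265ms @ 40/3 + 408.163ms (2/3)
27. 8571.429ms @ 14 + 918.367ms (3/2)
28. 9489.796ms @ 31/2 + 306.122ms (1/2)

note 19 onset = 50/7b = 4373.178ms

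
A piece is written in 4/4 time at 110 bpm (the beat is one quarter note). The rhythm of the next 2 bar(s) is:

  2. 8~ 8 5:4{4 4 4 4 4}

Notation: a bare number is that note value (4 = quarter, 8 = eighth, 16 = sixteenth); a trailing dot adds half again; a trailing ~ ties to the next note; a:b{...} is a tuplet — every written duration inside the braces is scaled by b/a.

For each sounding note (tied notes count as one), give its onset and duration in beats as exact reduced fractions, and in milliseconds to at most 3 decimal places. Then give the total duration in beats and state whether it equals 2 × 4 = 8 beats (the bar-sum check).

1) 0.0ms=0b +1636.364ms=3b
2) 1636.364ms=3b +545.455ms=1b
3) 2181.818ms=4b +436.364ms=4/5b
4) 2618.182ms=24/5b +436.364ms=4/5b
5) 3054.545ms=28/5b +436.364ms=4/5b
6) 3490.909ms=32/5b +436.364ms=4/5b
7) 3927.273ms=36/5b +436.364ms=4/5b
Σ=8b of 8 (110bpm 4/4) — PASS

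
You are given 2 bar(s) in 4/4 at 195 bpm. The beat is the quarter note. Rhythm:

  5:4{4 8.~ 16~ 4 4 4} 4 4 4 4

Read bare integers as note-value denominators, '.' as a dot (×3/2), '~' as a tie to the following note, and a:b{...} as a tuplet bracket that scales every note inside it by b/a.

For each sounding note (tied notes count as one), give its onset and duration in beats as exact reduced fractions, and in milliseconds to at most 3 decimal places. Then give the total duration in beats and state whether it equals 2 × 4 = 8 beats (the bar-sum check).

1) 0.0ms=0b +246.154ms=4/5b
2) 246.154ms=4/5b +492.308ms=8/5b
3) 738.462ms=12/5b +246.154ms=4/5b
4) 984.615ms=16/5b +246.154ms=4/5b
5) 1230.769ms=4b +307.692ms=1b
6) 1538.462ms=5b +307.692ms=1b
7) 1846.154ms=6b +307.692ms=1b
8) 2153.846ms=7b +307.692ms=1b
Σ=8b of 8 (195bpm 4/4) — PASS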